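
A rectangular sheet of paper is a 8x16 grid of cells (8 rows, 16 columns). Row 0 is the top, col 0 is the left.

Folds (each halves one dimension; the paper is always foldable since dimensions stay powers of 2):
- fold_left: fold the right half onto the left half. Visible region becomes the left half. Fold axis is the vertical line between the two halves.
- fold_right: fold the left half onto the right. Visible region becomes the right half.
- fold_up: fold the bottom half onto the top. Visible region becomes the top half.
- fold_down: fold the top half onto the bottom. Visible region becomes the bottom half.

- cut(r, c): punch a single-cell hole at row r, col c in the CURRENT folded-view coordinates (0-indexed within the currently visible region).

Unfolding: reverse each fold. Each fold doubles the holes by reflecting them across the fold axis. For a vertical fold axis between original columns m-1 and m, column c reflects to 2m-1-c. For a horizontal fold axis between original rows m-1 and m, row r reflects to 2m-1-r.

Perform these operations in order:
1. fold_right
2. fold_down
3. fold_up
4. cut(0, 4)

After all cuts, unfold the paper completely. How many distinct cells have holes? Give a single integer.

Answer: 8

Derivation:
Op 1 fold_right: fold axis v@8; visible region now rows[0,8) x cols[8,16) = 8x8
Op 2 fold_down: fold axis h@4; visible region now rows[4,8) x cols[8,16) = 4x8
Op 3 fold_up: fold axis h@6; visible region now rows[4,6) x cols[8,16) = 2x8
Op 4 cut(0, 4): punch at orig (4,12); cuts so far [(4, 12)]; region rows[4,6) x cols[8,16) = 2x8
Unfold 1 (reflect across h@6): 2 holes -> [(4, 12), (7, 12)]
Unfold 2 (reflect across h@4): 4 holes -> [(0, 12), (3, 12), (4, 12), (7, 12)]
Unfold 3 (reflect across v@8): 8 holes -> [(0, 3), (0, 12), (3, 3), (3, 12), (4, 3), (4, 12), (7, 3), (7, 12)]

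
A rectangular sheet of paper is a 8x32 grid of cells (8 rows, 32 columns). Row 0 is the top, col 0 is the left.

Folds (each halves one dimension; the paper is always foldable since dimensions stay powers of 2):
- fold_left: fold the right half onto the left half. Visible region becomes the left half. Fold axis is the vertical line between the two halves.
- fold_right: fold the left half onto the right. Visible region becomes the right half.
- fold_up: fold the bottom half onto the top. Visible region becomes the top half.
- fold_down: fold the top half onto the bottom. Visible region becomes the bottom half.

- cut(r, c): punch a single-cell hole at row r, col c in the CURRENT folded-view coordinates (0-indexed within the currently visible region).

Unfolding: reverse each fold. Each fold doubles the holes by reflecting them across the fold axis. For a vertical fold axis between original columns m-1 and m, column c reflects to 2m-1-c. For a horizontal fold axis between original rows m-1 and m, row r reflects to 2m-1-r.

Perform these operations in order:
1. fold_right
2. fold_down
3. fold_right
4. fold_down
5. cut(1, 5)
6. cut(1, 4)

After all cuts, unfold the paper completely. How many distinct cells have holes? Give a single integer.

Answer: 32

Derivation:
Op 1 fold_right: fold axis v@16; visible region now rows[0,8) x cols[16,32) = 8x16
Op 2 fold_down: fold axis h@4; visible region now rows[4,8) x cols[16,32) = 4x16
Op 3 fold_right: fold axis v@24; visible region now rows[4,8) x cols[24,32) = 4x8
Op 4 fold_down: fold axis h@6; visible region now rows[6,8) x cols[24,32) = 2x8
Op 5 cut(1, 5): punch at orig (7,29); cuts so far [(7, 29)]; region rows[6,8) x cols[24,32) = 2x8
Op 6 cut(1, 4): punch at orig (7,28); cuts so far [(7, 28), (7, 29)]; region rows[6,8) x cols[24,32) = 2x8
Unfold 1 (reflect across h@6): 4 holes -> [(4, 28), (4, 29), (7, 28), (7, 29)]
Unfold 2 (reflect across v@24): 8 holes -> [(4, 18), (4, 19), (4, 28), (4, 29), (7, 18), (7, 19), (7, 28), (7, 29)]
Unfold 3 (reflect across h@4): 16 holes -> [(0, 18), (0, 19), (0, 28), (0, 29), (3, 18), (3, 19), (3, 28), (3, 29), (4, 18), (4, 19), (4, 28), (4, 29), (7, 18), (7, 19), (7, 28), (7, 29)]
Unfold 4 (reflect across v@16): 32 holes -> [(0, 2), (0, 3), (0, 12), (0, 13), (0, 18), (0, 19), (0, 28), (0, 29), (3, 2), (3, 3), (3, 12), (3, 13), (3, 18), (3, 19), (3, 28), (3, 29), (4, 2), (4, 3), (4, 12), (4, 13), (4, 18), (4, 19), (4, 28), (4, 29), (7, 2), (7, 3), (7, 12), (7, 13), (7, 18), (7, 19), (7, 28), (7, 29)]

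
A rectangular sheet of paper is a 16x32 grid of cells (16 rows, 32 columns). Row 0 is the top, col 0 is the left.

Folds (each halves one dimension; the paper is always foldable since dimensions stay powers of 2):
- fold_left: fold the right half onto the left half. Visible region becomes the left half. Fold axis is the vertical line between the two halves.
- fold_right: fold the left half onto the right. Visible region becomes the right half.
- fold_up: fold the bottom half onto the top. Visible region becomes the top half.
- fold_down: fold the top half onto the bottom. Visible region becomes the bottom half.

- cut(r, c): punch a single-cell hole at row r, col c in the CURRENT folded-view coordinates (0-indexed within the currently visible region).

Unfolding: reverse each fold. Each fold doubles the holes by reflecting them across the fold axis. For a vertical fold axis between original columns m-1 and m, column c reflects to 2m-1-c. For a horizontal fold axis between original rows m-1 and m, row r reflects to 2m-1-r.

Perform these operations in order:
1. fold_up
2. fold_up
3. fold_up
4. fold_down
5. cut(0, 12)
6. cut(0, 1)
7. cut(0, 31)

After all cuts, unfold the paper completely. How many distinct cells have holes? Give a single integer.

Op 1 fold_up: fold axis h@8; visible region now rows[0,8) x cols[0,32) = 8x32
Op 2 fold_up: fold axis h@4; visible region now rows[0,4) x cols[0,32) = 4x32
Op 3 fold_up: fold axis h@2; visible region now rows[0,2) x cols[0,32) = 2x32
Op 4 fold_down: fold axis h@1; visible region now rows[1,2) x cols[0,32) = 1x32
Op 5 cut(0, 12): punch at orig (1,12); cuts so far [(1, 12)]; region rows[1,2) x cols[0,32) = 1x32
Op 6 cut(0, 1): punch at orig (1,1); cuts so far [(1, 1), (1, 12)]; region rows[1,2) x cols[0,32) = 1x32
Op 7 cut(0, 31): punch at orig (1,31); cuts so far [(1, 1), (1, 12), (1, 31)]; region rows[1,2) x cols[0,32) = 1x32
Unfold 1 (reflect across h@1): 6 holes -> [(0, 1), (0, 12), (0, 31), (1, 1), (1, 12), (1, 31)]
Unfold 2 (reflect across h@2): 12 holes -> [(0, 1), (0, 12), (0, 31), (1, 1), (1, 12), (1, 31), (2, 1), (2, 12), (2, 31), (3, 1), (3, 12), (3, 31)]
Unfold 3 (reflect across h@4): 24 holes -> [(0, 1), (0, 12), (0, 31), (1, 1), (1, 12), (1, 31), (2, 1), (2, 12), (2, 31), (3, 1), (3, 12), (3, 31), (4, 1), (4, 12), (4, 31), (5, 1), (5, 12), (5, 31), (6, 1), (6, 12), (6, 31), (7, 1), (7, 12), (7, 31)]
Unfold 4 (reflect across h@8): 48 holes -> [(0, 1), (0, 12), (0, 31), (1, 1), (1, 12), (1, 31), (2, 1), (2, 12), (2, 31), (3, 1), (3, 12), (3, 31), (4, 1), (4, 12), (4, 31), (5, 1), (5, 12), (5, 31), (6, 1), (6, 12), (6, 31), (7, 1), (7, 12), (7, 31), (8, 1), (8, 12), (8, 31), (9, 1), (9, 12), (9, 31), (10, 1), (10, 12), (10, 31), (11, 1), (11, 12), (11, 31), (12, 1), (12, 12), (12, 31), (13, 1), (13, 12), (13, 31), (14, 1), (14, 12), (14, 31), (15, 1), (15, 12), (15, 31)]

Answer: 48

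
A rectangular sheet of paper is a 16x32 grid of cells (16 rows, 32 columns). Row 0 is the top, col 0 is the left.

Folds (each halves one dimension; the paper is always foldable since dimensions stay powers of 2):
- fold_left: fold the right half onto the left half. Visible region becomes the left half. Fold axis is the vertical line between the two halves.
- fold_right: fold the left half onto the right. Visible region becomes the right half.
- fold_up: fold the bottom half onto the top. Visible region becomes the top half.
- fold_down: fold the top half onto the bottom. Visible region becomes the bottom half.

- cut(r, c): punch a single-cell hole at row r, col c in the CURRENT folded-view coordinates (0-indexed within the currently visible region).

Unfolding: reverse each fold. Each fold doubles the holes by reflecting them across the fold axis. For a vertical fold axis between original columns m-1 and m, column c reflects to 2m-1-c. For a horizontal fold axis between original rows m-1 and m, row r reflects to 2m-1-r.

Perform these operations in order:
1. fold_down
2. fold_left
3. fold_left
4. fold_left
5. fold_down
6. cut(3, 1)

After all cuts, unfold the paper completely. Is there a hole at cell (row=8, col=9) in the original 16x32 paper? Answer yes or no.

Op 1 fold_down: fold axis h@8; visible region now rows[8,16) x cols[0,32) = 8x32
Op 2 fold_left: fold axis v@16; visible region now rows[8,16) x cols[0,16) = 8x16
Op 3 fold_left: fold axis v@8; visible region now rows[8,16) x cols[0,8) = 8x8
Op 4 fold_left: fold axis v@4; visible region now rows[8,16) x cols[0,4) = 8x4
Op 5 fold_down: fold axis h@12; visible region now rows[12,16) x cols[0,4) = 4x4
Op 6 cut(3, 1): punch at orig (15,1); cuts so far [(15, 1)]; region rows[12,16) x cols[0,4) = 4x4
Unfold 1 (reflect across h@12): 2 holes -> [(8, 1), (15, 1)]
Unfold 2 (reflect across v@4): 4 holes -> [(8, 1), (8, 6), (15, 1), (15, 6)]
Unfold 3 (reflect across v@8): 8 holes -> [(8, 1), (8, 6), (8, 9), (8, 14), (15, 1), (15, 6), (15, 9), (15, 14)]
Unfold 4 (reflect across v@16): 16 holes -> [(8, 1), (8, 6), (8, 9), (8, 14), (8, 17), (8, 22), (8, 25), (8, 30), (15, 1), (15, 6), (15, 9), (15, 14), (15, 17), (15, 22), (15, 25), (15, 30)]
Unfold 5 (reflect across h@8): 32 holes -> [(0, 1), (0, 6), (0, 9), (0, 14), (0, 17), (0, 22), (0, 25), (0, 30), (7, 1), (7, 6), (7, 9), (7, 14), (7, 17), (7, 22), (7, 25), (7, 30), (8, 1), (8, 6), (8, 9), (8, 14), (8, 17), (8, 22), (8, 25), (8, 30), (15, 1), (15, 6), (15, 9), (15, 14), (15, 17), (15, 22), (15, 25), (15, 30)]
Holes: [(0, 1), (0, 6), (0, 9), (0, 14), (0, 17), (0, 22), (0, 25), (0, 30), (7, 1), (7, 6), (7, 9), (7, 14), (7, 17), (7, 22), (7, 25), (7, 30), (8, 1), (8, 6), (8, 9), (8, 14), (8, 17), (8, 22), (8, 25), (8, 30), (15, 1), (15, 6), (15, 9), (15, 14), (15, 17), (15, 22), (15, 25), (15, 30)]

Answer: yes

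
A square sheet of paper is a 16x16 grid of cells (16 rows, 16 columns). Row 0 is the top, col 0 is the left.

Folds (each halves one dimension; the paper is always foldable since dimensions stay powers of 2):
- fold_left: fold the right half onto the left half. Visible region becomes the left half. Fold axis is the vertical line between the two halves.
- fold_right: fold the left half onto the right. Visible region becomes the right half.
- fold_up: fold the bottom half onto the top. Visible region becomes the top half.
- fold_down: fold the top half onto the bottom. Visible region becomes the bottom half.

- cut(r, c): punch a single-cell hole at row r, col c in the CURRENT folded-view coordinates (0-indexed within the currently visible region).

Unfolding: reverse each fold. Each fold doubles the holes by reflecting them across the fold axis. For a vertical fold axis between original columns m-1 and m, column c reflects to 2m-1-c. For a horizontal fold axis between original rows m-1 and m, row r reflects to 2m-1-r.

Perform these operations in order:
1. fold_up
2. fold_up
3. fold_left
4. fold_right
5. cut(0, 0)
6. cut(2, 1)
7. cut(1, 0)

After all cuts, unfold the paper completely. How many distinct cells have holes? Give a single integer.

Answer: 48

Derivation:
Op 1 fold_up: fold axis h@8; visible region now rows[0,8) x cols[0,16) = 8x16
Op 2 fold_up: fold axis h@4; visible region now rows[0,4) x cols[0,16) = 4x16
Op 3 fold_left: fold axis v@8; visible region now rows[0,4) x cols[0,8) = 4x8
Op 4 fold_right: fold axis v@4; visible region now rows[0,4) x cols[4,8) = 4x4
Op 5 cut(0, 0): punch at orig (0,4); cuts so far [(0, 4)]; region rows[0,4) x cols[4,8) = 4x4
Op 6 cut(2, 1): punch at orig (2,5); cuts so far [(0, 4), (2, 5)]; region rows[0,4) x cols[4,8) = 4x4
Op 7 cut(1, 0): punch at orig (1,4); cuts so far [(0, 4), (1, 4), (2, 5)]; region rows[0,4) x cols[4,8) = 4x4
Unfold 1 (reflect across v@4): 6 holes -> [(0, 3), (0, 4), (1, 3), (1, 4), (2, 2), (2, 5)]
Unfold 2 (reflect across v@8): 12 holes -> [(0, 3), (0, 4), (0, 11), (0, 12), (1, 3), (1, 4), (1, 11), (1, 12), (2, 2), (2, 5), (2, 10), (2, 13)]
Unfold 3 (reflect across h@4): 24 holes -> [(0, 3), (0, 4), (0, 11), (0, 12), (1, 3), (1, 4), (1, 11), (1, 12), (2, 2), (2, 5), (2, 10), (2, 13), (5, 2), (5, 5), (5, 10), (5, 13), (6, 3), (6, 4), (6, 11), (6, 12), (7, 3), (7, 4), (7, 11), (7, 12)]
Unfold 4 (reflect across h@8): 48 holes -> [(0, 3), (0, 4), (0, 11), (0, 12), (1, 3), (1, 4), (1, 11), (1, 12), (2, 2), (2, 5), (2, 10), (2, 13), (5, 2), (5, 5), (5, 10), (5, 13), (6, 3), (6, 4), (6, 11), (6, 12), (7, 3), (7, 4), (7, 11), (7, 12), (8, 3), (8, 4), (8, 11), (8, 12), (9, 3), (9, 4), (9, 11), (9, 12), (10, 2), (10, 5), (10, 10), (10, 13), (13, 2), (13, 5), (13, 10), (13, 13), (14, 3), (14, 4), (14, 11), (14, 12), (15, 3), (15, 4), (15, 11), (15, 12)]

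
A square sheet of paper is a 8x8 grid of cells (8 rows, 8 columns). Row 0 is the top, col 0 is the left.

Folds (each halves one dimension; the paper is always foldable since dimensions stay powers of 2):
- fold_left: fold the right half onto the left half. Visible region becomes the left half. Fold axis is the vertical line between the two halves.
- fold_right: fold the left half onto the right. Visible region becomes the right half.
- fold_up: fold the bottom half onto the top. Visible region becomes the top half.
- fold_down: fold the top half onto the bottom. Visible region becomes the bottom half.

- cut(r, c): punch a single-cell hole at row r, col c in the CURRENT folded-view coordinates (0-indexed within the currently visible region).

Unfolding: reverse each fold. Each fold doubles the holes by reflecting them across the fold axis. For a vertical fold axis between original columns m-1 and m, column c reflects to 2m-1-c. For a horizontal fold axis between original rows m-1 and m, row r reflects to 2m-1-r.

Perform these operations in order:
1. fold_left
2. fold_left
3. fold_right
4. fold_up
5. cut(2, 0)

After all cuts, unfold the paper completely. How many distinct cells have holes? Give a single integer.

Answer: 16

Derivation:
Op 1 fold_left: fold axis v@4; visible region now rows[0,8) x cols[0,4) = 8x4
Op 2 fold_left: fold axis v@2; visible region now rows[0,8) x cols[0,2) = 8x2
Op 3 fold_right: fold axis v@1; visible region now rows[0,8) x cols[1,2) = 8x1
Op 4 fold_up: fold axis h@4; visible region now rows[0,4) x cols[1,2) = 4x1
Op 5 cut(2, 0): punch at orig (2,1); cuts so far [(2, 1)]; region rows[0,4) x cols[1,2) = 4x1
Unfold 1 (reflect across h@4): 2 holes -> [(2, 1), (5, 1)]
Unfold 2 (reflect across v@1): 4 holes -> [(2, 0), (2, 1), (5, 0), (5, 1)]
Unfold 3 (reflect across v@2): 8 holes -> [(2, 0), (2, 1), (2, 2), (2, 3), (5, 0), (5, 1), (5, 2), (5, 3)]
Unfold 4 (reflect across v@4): 16 holes -> [(2, 0), (2, 1), (2, 2), (2, 3), (2, 4), (2, 5), (2, 6), (2, 7), (5, 0), (5, 1), (5, 2), (5, 3), (5, 4), (5, 5), (5, 6), (5, 7)]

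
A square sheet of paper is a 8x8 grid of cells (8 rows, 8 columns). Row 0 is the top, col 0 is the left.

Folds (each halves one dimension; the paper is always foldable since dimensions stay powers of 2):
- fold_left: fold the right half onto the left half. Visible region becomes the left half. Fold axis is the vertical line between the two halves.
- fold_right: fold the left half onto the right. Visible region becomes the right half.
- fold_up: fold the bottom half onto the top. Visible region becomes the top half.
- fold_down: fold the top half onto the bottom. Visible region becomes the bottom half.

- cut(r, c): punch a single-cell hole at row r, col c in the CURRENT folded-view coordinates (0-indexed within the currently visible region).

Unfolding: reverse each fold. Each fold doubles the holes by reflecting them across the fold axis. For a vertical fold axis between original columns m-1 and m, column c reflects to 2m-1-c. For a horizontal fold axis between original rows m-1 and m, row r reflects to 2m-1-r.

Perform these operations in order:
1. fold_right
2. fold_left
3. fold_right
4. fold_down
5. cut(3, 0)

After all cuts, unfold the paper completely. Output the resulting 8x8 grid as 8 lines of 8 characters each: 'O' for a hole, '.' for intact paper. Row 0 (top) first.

Op 1 fold_right: fold axis v@4; visible region now rows[0,8) x cols[4,8) = 8x4
Op 2 fold_left: fold axis v@6; visible region now rows[0,8) x cols[4,6) = 8x2
Op 3 fold_right: fold axis v@5; visible region now rows[0,8) x cols[5,6) = 8x1
Op 4 fold_down: fold axis h@4; visible region now rows[4,8) x cols[5,6) = 4x1
Op 5 cut(3, 0): punch at orig (7,5); cuts so far [(7, 5)]; region rows[4,8) x cols[5,6) = 4x1
Unfold 1 (reflect across h@4): 2 holes -> [(0, 5), (7, 5)]
Unfold 2 (reflect across v@5): 4 holes -> [(0, 4), (0, 5), (7, 4), (7, 5)]
Unfold 3 (reflect across v@6): 8 holes -> [(0, 4), (0, 5), (0, 6), (0, 7), (7, 4), (7, 5), (7, 6), (7, 7)]
Unfold 4 (reflect across v@4): 16 holes -> [(0, 0), (0, 1), (0, 2), (0, 3), (0, 4), (0, 5), (0, 6), (0, 7), (7, 0), (7, 1), (7, 2), (7, 3), (7, 4), (7, 5), (7, 6), (7, 7)]

Answer: OOOOOOOO
........
........
........
........
........
........
OOOOOOOO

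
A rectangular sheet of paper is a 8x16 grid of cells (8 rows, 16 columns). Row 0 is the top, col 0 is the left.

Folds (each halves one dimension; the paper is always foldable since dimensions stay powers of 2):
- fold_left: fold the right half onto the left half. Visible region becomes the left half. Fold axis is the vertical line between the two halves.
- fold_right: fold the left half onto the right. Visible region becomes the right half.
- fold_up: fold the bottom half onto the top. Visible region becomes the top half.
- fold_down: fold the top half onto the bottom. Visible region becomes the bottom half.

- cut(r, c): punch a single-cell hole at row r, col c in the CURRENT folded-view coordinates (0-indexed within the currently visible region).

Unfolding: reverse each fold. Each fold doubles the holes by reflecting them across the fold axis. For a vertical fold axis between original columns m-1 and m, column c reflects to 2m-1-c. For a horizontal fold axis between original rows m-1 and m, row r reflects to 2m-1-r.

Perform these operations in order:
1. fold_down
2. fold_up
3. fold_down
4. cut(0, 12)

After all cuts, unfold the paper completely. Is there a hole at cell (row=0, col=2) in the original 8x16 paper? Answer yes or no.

Op 1 fold_down: fold axis h@4; visible region now rows[4,8) x cols[0,16) = 4x16
Op 2 fold_up: fold axis h@6; visible region now rows[4,6) x cols[0,16) = 2x16
Op 3 fold_down: fold axis h@5; visible region now rows[5,6) x cols[0,16) = 1x16
Op 4 cut(0, 12): punch at orig (5,12); cuts so far [(5, 12)]; region rows[5,6) x cols[0,16) = 1x16
Unfold 1 (reflect across h@5): 2 holes -> [(4, 12), (5, 12)]
Unfold 2 (reflect across h@6): 4 holes -> [(4, 12), (5, 12), (6, 12), (7, 12)]
Unfold 3 (reflect across h@4): 8 holes -> [(0, 12), (1, 12), (2, 12), (3, 12), (4, 12), (5, 12), (6, 12), (7, 12)]
Holes: [(0, 12), (1, 12), (2, 12), (3, 12), (4, 12), (5, 12), (6, 12), (7, 12)]

Answer: no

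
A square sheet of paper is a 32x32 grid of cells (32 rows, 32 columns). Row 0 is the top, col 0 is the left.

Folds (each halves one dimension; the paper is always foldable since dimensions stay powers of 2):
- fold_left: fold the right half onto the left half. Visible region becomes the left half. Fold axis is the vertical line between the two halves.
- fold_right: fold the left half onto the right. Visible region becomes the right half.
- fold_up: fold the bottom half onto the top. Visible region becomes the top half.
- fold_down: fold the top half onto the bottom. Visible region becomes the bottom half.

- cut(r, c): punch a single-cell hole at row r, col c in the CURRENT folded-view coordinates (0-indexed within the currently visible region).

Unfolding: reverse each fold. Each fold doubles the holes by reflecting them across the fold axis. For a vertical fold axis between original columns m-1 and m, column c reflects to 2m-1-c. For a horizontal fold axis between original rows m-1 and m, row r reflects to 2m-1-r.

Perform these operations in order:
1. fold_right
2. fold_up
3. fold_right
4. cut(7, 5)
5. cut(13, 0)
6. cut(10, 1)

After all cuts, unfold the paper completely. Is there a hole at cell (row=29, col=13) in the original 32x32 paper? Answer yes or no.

Op 1 fold_right: fold axis v@16; visible region now rows[0,32) x cols[16,32) = 32x16
Op 2 fold_up: fold axis h@16; visible region now rows[0,16) x cols[16,32) = 16x16
Op 3 fold_right: fold axis v@24; visible region now rows[0,16) x cols[24,32) = 16x8
Op 4 cut(7, 5): punch at orig (7,29); cuts so far [(7, 29)]; region rows[0,16) x cols[24,32) = 16x8
Op 5 cut(13, 0): punch at orig (13,24); cuts so far [(7, 29), (13, 24)]; region rows[0,16) x cols[24,32) = 16x8
Op 6 cut(10, 1): punch at orig (10,25); cuts so far [(7, 29), (10, 25), (13, 24)]; region rows[0,16) x cols[24,32) = 16x8
Unfold 1 (reflect across v@24): 6 holes -> [(7, 18), (7, 29), (10, 22), (10, 25), (13, 23), (13, 24)]
Unfold 2 (reflect across h@16): 12 holes -> [(7, 18), (7, 29), (10, 22), (10, 25), (13, 23), (13, 24), (18, 23), (18, 24), (21, 22), (21, 25), (24, 18), (24, 29)]
Unfold 3 (reflect across v@16): 24 holes -> [(7, 2), (7, 13), (7, 18), (7, 29), (10, 6), (10, 9), (10, 22), (10, 25), (13, 7), (13, 8), (13, 23), (13, 24), (18, 7), (18, 8), (18, 23), (18, 24), (21, 6), (21, 9), (21, 22), (21, 25), (24, 2), (24, 13), (24, 18), (24, 29)]
Holes: [(7, 2), (7, 13), (7, 18), (7, 29), (10, 6), (10, 9), (10, 22), (10, 25), (13, 7), (13, 8), (13, 23), (13, 24), (18, 7), (18, 8), (18, 23), (18, 24), (21, 6), (21, 9), (21, 22), (21, 25), (24, 2), (24, 13), (24, 18), (24, 29)]

Answer: no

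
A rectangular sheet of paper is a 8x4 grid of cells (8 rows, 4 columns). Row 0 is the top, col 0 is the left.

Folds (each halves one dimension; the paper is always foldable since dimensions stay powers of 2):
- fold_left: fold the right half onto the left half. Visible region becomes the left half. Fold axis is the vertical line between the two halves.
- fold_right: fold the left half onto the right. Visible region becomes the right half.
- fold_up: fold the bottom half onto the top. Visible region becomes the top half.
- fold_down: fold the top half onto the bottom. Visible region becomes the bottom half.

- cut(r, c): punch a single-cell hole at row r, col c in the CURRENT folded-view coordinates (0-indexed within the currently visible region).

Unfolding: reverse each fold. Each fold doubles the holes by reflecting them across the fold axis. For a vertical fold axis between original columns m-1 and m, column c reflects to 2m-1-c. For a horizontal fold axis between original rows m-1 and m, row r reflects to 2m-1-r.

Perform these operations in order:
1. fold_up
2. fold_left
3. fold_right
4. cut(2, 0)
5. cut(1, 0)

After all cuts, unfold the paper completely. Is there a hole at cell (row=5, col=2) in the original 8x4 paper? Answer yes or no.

Answer: yes

Derivation:
Op 1 fold_up: fold axis h@4; visible region now rows[0,4) x cols[0,4) = 4x4
Op 2 fold_left: fold axis v@2; visible region now rows[0,4) x cols[0,2) = 4x2
Op 3 fold_right: fold axis v@1; visible region now rows[0,4) x cols[1,2) = 4x1
Op 4 cut(2, 0): punch at orig (2,1); cuts so far [(2, 1)]; region rows[0,4) x cols[1,2) = 4x1
Op 5 cut(1, 0): punch at orig (1,1); cuts so far [(1, 1), (2, 1)]; region rows[0,4) x cols[1,2) = 4x1
Unfold 1 (reflect across v@1): 4 holes -> [(1, 0), (1, 1), (2, 0), (2, 1)]
Unfold 2 (reflect across v@2): 8 holes -> [(1, 0), (1, 1), (1, 2), (1, 3), (2, 0), (2, 1), (2, 2), (2, 3)]
Unfold 3 (reflect across h@4): 16 holes -> [(1, 0), (1, 1), (1, 2), (1, 3), (2, 0), (2, 1), (2, 2), (2, 3), (5, 0), (5, 1), (5, 2), (5, 3), (6, 0), (6, 1), (6, 2), (6, 3)]
Holes: [(1, 0), (1, 1), (1, 2), (1, 3), (2, 0), (2, 1), (2, 2), (2, 3), (5, 0), (5, 1), (5, 2), (5, 3), (6, 0), (6, 1), (6, 2), (6, 3)]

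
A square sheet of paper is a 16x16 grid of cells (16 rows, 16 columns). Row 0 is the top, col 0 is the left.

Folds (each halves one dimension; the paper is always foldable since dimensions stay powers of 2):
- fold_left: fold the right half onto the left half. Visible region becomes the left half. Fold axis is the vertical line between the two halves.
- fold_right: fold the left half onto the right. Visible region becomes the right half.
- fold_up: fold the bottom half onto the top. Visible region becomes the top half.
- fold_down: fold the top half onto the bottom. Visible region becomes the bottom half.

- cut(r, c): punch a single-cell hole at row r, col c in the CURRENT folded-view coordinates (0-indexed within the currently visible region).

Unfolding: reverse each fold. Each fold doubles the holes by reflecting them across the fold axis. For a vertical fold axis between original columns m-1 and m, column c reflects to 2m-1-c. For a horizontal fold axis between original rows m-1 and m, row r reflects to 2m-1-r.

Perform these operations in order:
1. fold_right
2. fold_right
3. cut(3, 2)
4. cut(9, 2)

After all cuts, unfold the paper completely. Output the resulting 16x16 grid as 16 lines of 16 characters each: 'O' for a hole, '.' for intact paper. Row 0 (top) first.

Op 1 fold_right: fold axis v@8; visible region now rows[0,16) x cols[8,16) = 16x8
Op 2 fold_right: fold axis v@12; visible region now rows[0,16) x cols[12,16) = 16x4
Op 3 cut(3, 2): punch at orig (3,14); cuts so far [(3, 14)]; region rows[0,16) x cols[12,16) = 16x4
Op 4 cut(9, 2): punch at orig (9,14); cuts so far [(3, 14), (9, 14)]; region rows[0,16) x cols[12,16) = 16x4
Unfold 1 (reflect across v@12): 4 holes -> [(3, 9), (3, 14), (9, 9), (9, 14)]
Unfold 2 (reflect across v@8): 8 holes -> [(3, 1), (3, 6), (3, 9), (3, 14), (9, 1), (9, 6), (9, 9), (9, 14)]

Answer: ................
................
................
.O....O..O....O.
................
................
................
................
................
.O....O..O....O.
................
................
................
................
................
................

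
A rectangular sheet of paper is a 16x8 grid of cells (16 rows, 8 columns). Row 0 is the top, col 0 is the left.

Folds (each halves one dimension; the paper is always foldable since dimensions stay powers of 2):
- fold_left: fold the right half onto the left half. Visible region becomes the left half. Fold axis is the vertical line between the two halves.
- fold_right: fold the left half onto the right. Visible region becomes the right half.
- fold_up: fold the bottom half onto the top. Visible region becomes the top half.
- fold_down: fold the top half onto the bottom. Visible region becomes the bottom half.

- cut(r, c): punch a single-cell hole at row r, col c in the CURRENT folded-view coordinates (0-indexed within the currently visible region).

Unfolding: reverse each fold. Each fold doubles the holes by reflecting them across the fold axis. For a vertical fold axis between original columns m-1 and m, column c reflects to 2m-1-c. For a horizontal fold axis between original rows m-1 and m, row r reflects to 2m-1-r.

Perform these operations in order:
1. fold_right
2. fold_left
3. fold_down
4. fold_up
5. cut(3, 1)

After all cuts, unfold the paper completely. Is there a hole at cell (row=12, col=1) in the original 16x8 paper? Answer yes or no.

Op 1 fold_right: fold axis v@4; visible region now rows[0,16) x cols[4,8) = 16x4
Op 2 fold_left: fold axis v@6; visible region now rows[0,16) x cols[4,6) = 16x2
Op 3 fold_down: fold axis h@8; visible region now rows[8,16) x cols[4,6) = 8x2
Op 4 fold_up: fold axis h@12; visible region now rows[8,12) x cols[4,6) = 4x2
Op 5 cut(3, 1): punch at orig (11,5); cuts so far [(11, 5)]; region rows[8,12) x cols[4,6) = 4x2
Unfold 1 (reflect across h@12): 2 holes -> [(11, 5), (12, 5)]
Unfold 2 (reflect across h@8): 4 holes -> [(3, 5), (4, 5), (11, 5), (12, 5)]
Unfold 3 (reflect across v@6): 8 holes -> [(3, 5), (3, 6), (4, 5), (4, 6), (11, 5), (11, 6), (12, 5), (12, 6)]
Unfold 4 (reflect across v@4): 16 holes -> [(3, 1), (3, 2), (3, 5), (3, 6), (4, 1), (4, 2), (4, 5), (4, 6), (11, 1), (11, 2), (11, 5), (11, 6), (12, 1), (12, 2), (12, 5), (12, 6)]
Holes: [(3, 1), (3, 2), (3, 5), (3, 6), (4, 1), (4, 2), (4, 5), (4, 6), (11, 1), (11, 2), (11, 5), (11, 6), (12, 1), (12, 2), (12, 5), (12, 6)]

Answer: yes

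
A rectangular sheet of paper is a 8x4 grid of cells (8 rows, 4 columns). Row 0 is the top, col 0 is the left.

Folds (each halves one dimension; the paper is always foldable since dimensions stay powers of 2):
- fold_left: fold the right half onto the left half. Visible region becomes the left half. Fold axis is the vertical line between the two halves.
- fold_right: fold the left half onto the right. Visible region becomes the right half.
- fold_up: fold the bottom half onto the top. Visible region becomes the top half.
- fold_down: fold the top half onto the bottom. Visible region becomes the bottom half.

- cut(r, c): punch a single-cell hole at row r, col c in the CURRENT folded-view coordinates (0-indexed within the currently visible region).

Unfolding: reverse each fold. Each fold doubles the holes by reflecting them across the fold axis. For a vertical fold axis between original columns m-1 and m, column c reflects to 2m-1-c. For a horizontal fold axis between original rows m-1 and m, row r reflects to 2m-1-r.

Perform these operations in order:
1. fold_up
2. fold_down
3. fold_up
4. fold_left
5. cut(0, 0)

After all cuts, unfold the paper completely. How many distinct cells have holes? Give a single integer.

Op 1 fold_up: fold axis h@4; visible region now rows[0,4) x cols[0,4) = 4x4
Op 2 fold_down: fold axis h@2; visible region now rows[2,4) x cols[0,4) = 2x4
Op 3 fold_up: fold axis h@3; visible region now rows[2,3) x cols[0,4) = 1x4
Op 4 fold_left: fold axis v@2; visible region now rows[2,3) x cols[0,2) = 1x2
Op 5 cut(0, 0): punch at orig (2,0); cuts so far [(2, 0)]; region rows[2,3) x cols[0,2) = 1x2
Unfold 1 (reflect across v@2): 2 holes -> [(2, 0), (2, 3)]
Unfold 2 (reflect across h@3): 4 holes -> [(2, 0), (2, 3), (3, 0), (3, 3)]
Unfold 3 (reflect across h@2): 8 holes -> [(0, 0), (0, 3), (1, 0), (1, 3), (2, 0), (2, 3), (3, 0), (3, 3)]
Unfold 4 (reflect across h@4): 16 holes -> [(0, 0), (0, 3), (1, 0), (1, 3), (2, 0), (2, 3), (3, 0), (3, 3), (4, 0), (4, 3), (5, 0), (5, 3), (6, 0), (6, 3), (7, 0), (7, 3)]

Answer: 16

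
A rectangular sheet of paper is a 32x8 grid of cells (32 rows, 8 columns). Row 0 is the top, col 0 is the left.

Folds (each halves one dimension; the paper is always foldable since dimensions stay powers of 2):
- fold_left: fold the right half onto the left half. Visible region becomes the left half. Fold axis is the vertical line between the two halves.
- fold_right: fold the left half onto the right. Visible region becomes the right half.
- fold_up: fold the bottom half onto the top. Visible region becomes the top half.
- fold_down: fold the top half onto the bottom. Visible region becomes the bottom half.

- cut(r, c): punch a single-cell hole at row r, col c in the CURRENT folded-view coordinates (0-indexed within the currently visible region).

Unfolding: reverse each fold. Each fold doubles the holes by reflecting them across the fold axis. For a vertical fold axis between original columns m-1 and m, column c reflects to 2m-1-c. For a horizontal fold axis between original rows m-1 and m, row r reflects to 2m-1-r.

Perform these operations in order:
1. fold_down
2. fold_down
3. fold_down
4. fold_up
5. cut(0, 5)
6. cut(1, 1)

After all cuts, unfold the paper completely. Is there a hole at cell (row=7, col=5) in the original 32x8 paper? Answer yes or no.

Op 1 fold_down: fold axis h@16; visible region now rows[16,32) x cols[0,8) = 16x8
Op 2 fold_down: fold axis h@24; visible region now rows[24,32) x cols[0,8) = 8x8
Op 3 fold_down: fold axis h@28; visible region now rows[28,32) x cols[0,8) = 4x8
Op 4 fold_up: fold axis h@30; visible region now rows[28,30) x cols[0,8) = 2x8
Op 5 cut(0, 5): punch at orig (28,5); cuts so far [(28, 5)]; region rows[28,30) x cols[0,8) = 2x8
Op 6 cut(1, 1): punch at orig (29,1); cuts so far [(28, 5), (29, 1)]; region rows[28,30) x cols[0,8) = 2x8
Unfold 1 (reflect across h@30): 4 holes -> [(28, 5), (29, 1), (30, 1), (31, 5)]
Unfold 2 (reflect across h@28): 8 holes -> [(24, 5), (25, 1), (26, 1), (27, 5), (28, 5), (29, 1), (30, 1), (31, 5)]
Unfold 3 (reflect across h@24): 16 holes -> [(16, 5), (17, 1), (18, 1), (19, 5), (20, 5), (21, 1), (22, 1), (23, 5), (24, 5), (25, 1), (26, 1), (27, 5), (28, 5), (29, 1), (30, 1), (31, 5)]
Unfold 4 (reflect across h@16): 32 holes -> [(0, 5), (1, 1), (2, 1), (3, 5), (4, 5), (5, 1), (6, 1), (7, 5), (8, 5), (9, 1), (10, 1), (11, 5), (12, 5), (13, 1), (14, 1), (15, 5), (16, 5), (17, 1), (18, 1), (19, 5), (20, 5), (21, 1), (22, 1), (23, 5), (24, 5), (25, 1), (26, 1), (27, 5), (28, 5), (29, 1), (30, 1), (31, 5)]
Holes: [(0, 5), (1, 1), (2, 1), (3, 5), (4, 5), (5, 1), (6, 1), (7, 5), (8, 5), (9, 1), (10, 1), (11, 5), (12, 5), (13, 1), (14, 1), (15, 5), (16, 5), (17, 1), (18, 1), (19, 5), (20, 5), (21, 1), (22, 1), (23, 5), (24, 5), (25, 1), (26, 1), (27, 5), (28, 5), (29, 1), (30, 1), (31, 5)]

Answer: yes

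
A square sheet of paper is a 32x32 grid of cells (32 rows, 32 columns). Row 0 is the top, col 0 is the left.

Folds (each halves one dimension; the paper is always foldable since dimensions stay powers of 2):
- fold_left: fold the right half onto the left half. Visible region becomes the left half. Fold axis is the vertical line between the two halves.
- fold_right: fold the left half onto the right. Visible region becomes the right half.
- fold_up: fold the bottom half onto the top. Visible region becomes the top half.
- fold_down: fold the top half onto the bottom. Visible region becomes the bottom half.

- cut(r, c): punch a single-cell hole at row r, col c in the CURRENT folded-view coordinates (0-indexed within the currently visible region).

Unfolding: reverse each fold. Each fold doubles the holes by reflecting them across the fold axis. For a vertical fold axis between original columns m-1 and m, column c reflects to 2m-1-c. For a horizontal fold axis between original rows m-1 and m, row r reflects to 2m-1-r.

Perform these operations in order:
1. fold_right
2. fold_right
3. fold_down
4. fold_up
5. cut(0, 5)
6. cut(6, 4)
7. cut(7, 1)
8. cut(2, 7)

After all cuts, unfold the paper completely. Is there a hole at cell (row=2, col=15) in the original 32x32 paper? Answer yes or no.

Op 1 fold_right: fold axis v@16; visible region now rows[0,32) x cols[16,32) = 32x16
Op 2 fold_right: fold axis v@24; visible region now rows[0,32) x cols[24,32) = 32x8
Op 3 fold_down: fold axis h@16; visible region now rows[16,32) x cols[24,32) = 16x8
Op 4 fold_up: fold axis h@24; visible region now rows[16,24) x cols[24,32) = 8x8
Op 5 cut(0, 5): punch at orig (16,29); cuts so far [(16, 29)]; region rows[16,24) x cols[24,32) = 8x8
Op 6 cut(6, 4): punch at orig (22,28); cuts so far [(16, 29), (22, 28)]; region rows[16,24) x cols[24,32) = 8x8
Op 7 cut(7, 1): punch at orig (23,25); cuts so far [(16, 29), (22, 28), (23, 25)]; region rows[16,24) x cols[24,32) = 8x8
Op 8 cut(2, 7): punch at orig (18,31); cuts so far [(16, 29), (18, 31), (22, 28), (23, 25)]; region rows[16,24) x cols[24,32) = 8x8
Unfold 1 (reflect across h@24): 8 holes -> [(16, 29), (18, 31), (22, 28), (23, 25), (24, 25), (25, 28), (29, 31), (31, 29)]
Unfold 2 (reflect across h@16): 16 holes -> [(0, 29), (2, 31), (6, 28), (7, 25), (8, 25), (9, 28), (13, 31), (15, 29), (16, 29), (18, 31), (22, 28), (23, 25), (24, 25), (25, 28), (29, 31), (31, 29)]
Unfold 3 (reflect across v@24): 32 holes -> [(0, 18), (0, 29), (2, 16), (2, 31), (6, 19), (6, 28), (7, 22), (7, 25), (8, 22), (8, 25), (9, 19), (9, 28), (13, 16), (13, 31), (15, 18), (15, 29), (16, 18), (16, 29), (18, 16), (18, 31), (22, 19), (22, 28), (23, 22), (23, 25), (24, 22), (24, 25), (25, 19), (25, 28), (29, 16), (29, 31), (31, 18), (31, 29)]
Unfold 4 (reflect across v@16): 64 holes -> [(0, 2), (0, 13), (0, 18), (0, 29), (2, 0), (2, 15), (2, 16), (2, 31), (6, 3), (6, 12), (6, 19), (6, 28), (7, 6), (7, 9), (7, 22), (7, 25), (8, 6), (8, 9), (8, 22), (8, 25), (9, 3), (9, 12), (9, 19), (9, 28), (13, 0), (13, 15), (13, 16), (13, 31), (15, 2), (15, 13), (15, 18), (15, 29), (16, 2), (16, 13), (16, 18), (16, 29), (18, 0), (18, 15), (18, 16), (18, 31), (22, 3), (22, 12), (22, 19), (22, 28), (23, 6), (23, 9), (23, 22), (23, 25), (24, 6), (24, 9), (24, 22), (24, 25), (25, 3), (25, 12), (25, 19), (25, 28), (29, 0), (29, 15), (29, 16), (29, 31), (31, 2), (31, 13), (31, 18), (31, 29)]
Holes: [(0, 2), (0, 13), (0, 18), (0, 29), (2, 0), (2, 15), (2, 16), (2, 31), (6, 3), (6, 12), (6, 19), (6, 28), (7, 6), (7, 9), (7, 22), (7, 25), (8, 6), (8, 9), (8, 22), (8, 25), (9, 3), (9, 12), (9, 19), (9, 28), (13, 0), (13, 15), (13, 16), (13, 31), (15, 2), (15, 13), (15, 18), (15, 29), (16, 2), (16, 13), (16, 18), (16, 29), (18, 0), (18, 15), (18, 16), (18, 31), (22, 3), (22, 12), (22, 19), (22, 28), (23, 6), (23, 9), (23, 22), (23, 25), (24, 6), (24, 9), (24, 22), (24, 25), (25, 3), (25, 12), (25, 19), (25, 28), (29, 0), (29, 15), (29, 16), (29, 31), (31, 2), (31, 13), (31, 18), (31, 29)]

Answer: yes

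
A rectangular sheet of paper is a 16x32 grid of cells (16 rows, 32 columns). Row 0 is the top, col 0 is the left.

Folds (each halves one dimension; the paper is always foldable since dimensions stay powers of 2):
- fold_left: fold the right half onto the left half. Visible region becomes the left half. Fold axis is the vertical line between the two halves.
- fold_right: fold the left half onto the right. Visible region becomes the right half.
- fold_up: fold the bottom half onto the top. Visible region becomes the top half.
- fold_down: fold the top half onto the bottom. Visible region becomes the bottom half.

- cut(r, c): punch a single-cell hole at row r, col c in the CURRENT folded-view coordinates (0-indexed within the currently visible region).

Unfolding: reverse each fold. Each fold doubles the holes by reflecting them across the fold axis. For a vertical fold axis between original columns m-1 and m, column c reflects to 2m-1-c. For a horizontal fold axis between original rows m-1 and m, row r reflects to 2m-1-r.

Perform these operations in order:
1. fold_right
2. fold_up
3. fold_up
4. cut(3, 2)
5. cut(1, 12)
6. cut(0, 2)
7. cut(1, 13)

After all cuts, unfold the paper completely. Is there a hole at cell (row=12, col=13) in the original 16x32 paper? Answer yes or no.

Answer: yes

Derivation:
Op 1 fold_right: fold axis v@16; visible region now rows[0,16) x cols[16,32) = 16x16
Op 2 fold_up: fold axis h@8; visible region now rows[0,8) x cols[16,32) = 8x16
Op 3 fold_up: fold axis h@4; visible region now rows[0,4) x cols[16,32) = 4x16
Op 4 cut(3, 2): punch at orig (3,18); cuts so far [(3, 18)]; region rows[0,4) x cols[16,32) = 4x16
Op 5 cut(1, 12): punch at orig (1,28); cuts so far [(1, 28), (3, 18)]; region rows[0,4) x cols[16,32) = 4x16
Op 6 cut(0, 2): punch at orig (0,18); cuts so far [(0, 18), (1, 28), (3, 18)]; region rows[0,4) x cols[16,32) = 4x16
Op 7 cut(1, 13): punch at orig (1,29); cuts so far [(0, 18), (1, 28), (1, 29), (3, 18)]; region rows[0,4) x cols[16,32) = 4x16
Unfold 1 (reflect across h@4): 8 holes -> [(0, 18), (1, 28), (1, 29), (3, 18), (4, 18), (6, 28), (6, 29), (7, 18)]
Unfold 2 (reflect across h@8): 16 holes -> [(0, 18), (1, 28), (1, 29), (3, 18), (4, 18), (6, 28), (6, 29), (7, 18), (8, 18), (9, 28), (9, 29), (11, 18), (12, 18), (14, 28), (14, 29), (15, 18)]
Unfold 3 (reflect across v@16): 32 holes -> [(0, 13), (0, 18), (1, 2), (1, 3), (1, 28), (1, 29), (3, 13), (3, 18), (4, 13), (4, 18), (6, 2), (6, 3), (6, 28), (6, 29), (7, 13), (7, 18), (8, 13), (8, 18), (9, 2), (9, 3), (9, 28), (9, 29), (11, 13), (11, 18), (12, 13), (12, 18), (14, 2), (14, 3), (14, 28), (14, 29), (15, 13), (15, 18)]
Holes: [(0, 13), (0, 18), (1, 2), (1, 3), (1, 28), (1, 29), (3, 13), (3, 18), (4, 13), (4, 18), (6, 2), (6, 3), (6, 28), (6, 29), (7, 13), (7, 18), (8, 13), (8, 18), (9, 2), (9, 3), (9, 28), (9, 29), (11, 13), (11, 18), (12, 13), (12, 18), (14, 2), (14, 3), (14, 28), (14, 29), (15, 13), (15, 18)]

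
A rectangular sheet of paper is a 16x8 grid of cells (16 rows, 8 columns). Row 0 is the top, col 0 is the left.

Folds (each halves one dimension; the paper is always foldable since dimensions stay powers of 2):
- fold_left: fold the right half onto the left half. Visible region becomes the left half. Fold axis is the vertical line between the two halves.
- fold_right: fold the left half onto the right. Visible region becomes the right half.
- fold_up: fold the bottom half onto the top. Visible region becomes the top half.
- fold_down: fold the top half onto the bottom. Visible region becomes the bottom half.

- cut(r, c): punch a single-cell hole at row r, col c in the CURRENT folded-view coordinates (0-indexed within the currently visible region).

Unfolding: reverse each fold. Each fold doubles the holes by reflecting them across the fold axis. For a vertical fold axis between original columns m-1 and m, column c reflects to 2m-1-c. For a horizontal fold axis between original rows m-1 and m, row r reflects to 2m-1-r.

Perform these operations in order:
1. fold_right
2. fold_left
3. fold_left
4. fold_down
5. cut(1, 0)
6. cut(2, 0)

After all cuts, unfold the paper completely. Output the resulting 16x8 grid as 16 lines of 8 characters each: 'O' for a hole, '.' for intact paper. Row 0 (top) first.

Op 1 fold_right: fold axis v@4; visible region now rows[0,16) x cols[4,8) = 16x4
Op 2 fold_left: fold axis v@6; visible region now rows[0,16) x cols[4,6) = 16x2
Op 3 fold_left: fold axis v@5; visible region now rows[0,16) x cols[4,5) = 16x1
Op 4 fold_down: fold axis h@8; visible region now rows[8,16) x cols[4,5) = 8x1
Op 5 cut(1, 0): punch at orig (9,4); cuts so far [(9, 4)]; region rows[8,16) x cols[4,5) = 8x1
Op 6 cut(2, 0): punch at orig (10,4); cuts so far [(9, 4), (10, 4)]; region rows[8,16) x cols[4,5) = 8x1
Unfold 1 (reflect across h@8): 4 holes -> [(5, 4), (6, 4), (9, 4), (10, 4)]
Unfold 2 (reflect across v@5): 8 holes -> [(5, 4), (5, 5), (6, 4), (6, 5), (9, 4), (9, 5), (10, 4), (10, 5)]
Unfold 3 (reflect across v@6): 16 holes -> [(5, 4), (5, 5), (5, 6), (5, 7), (6, 4), (6, 5), (6, 6), (6, 7), (9, 4), (9, 5), (9, 6), (9, 7), (10, 4), (10, 5), (10, 6), (10, 7)]
Unfold 4 (reflect across v@4): 32 holes -> [(5, 0), (5, 1), (5, 2), (5, 3), (5, 4), (5, 5), (5, 6), (5, 7), (6, 0), (6, 1), (6, 2), (6, 3), (6, 4), (6, 5), (6, 6), (6, 7), (9, 0), (9, 1), (9, 2), (9, 3), (9, 4), (9, 5), (9, 6), (9, 7), (10, 0), (10, 1), (10, 2), (10, 3), (10, 4), (10, 5), (10, 6), (10, 7)]

Answer: ........
........
........
........
........
OOOOOOOO
OOOOOOOO
........
........
OOOOOOOO
OOOOOOOO
........
........
........
........
........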